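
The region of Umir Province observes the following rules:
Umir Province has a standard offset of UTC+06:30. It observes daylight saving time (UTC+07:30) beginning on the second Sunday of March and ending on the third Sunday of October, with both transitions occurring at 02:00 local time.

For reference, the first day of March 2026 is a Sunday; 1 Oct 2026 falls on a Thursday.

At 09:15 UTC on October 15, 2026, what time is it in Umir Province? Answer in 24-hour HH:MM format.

1 March 2026 is a Sunday, so the first Sunday is March 1 and the second is March 8.
1 October 2026 is a Thursday, so the first Sunday is October 4 and the third is October 18.
At the standard offset (UTC+06:30), 09:15 UTC + 6h30m = 15:45 Umir Province standard time.
The standard-time date in Umir Province, October 15, 2026, falls between 8 March and 18 October, so daylight saving is in effect and Umir Province is at UTC+07:30.
09:15 UTC + 7h30m = 16:45 local.

16:45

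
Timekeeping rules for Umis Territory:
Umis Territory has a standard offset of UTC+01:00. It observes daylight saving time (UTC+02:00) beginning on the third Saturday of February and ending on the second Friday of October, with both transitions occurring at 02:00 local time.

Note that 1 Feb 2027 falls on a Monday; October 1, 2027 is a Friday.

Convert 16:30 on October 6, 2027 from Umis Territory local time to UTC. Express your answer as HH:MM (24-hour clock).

1 February 2027 is a Monday, so the first Saturday is February 6 and the third is February 20.
1 October 2027 is a Friday, so the first Friday is October 1 and the second is October 8.
October 6, 2027 lies within the daylight-saving period (20 February – 8 October), so Umis Territory is on daylight time, UTC+02:00.
16:30 local − 2h = 14:30 UTC.

14:30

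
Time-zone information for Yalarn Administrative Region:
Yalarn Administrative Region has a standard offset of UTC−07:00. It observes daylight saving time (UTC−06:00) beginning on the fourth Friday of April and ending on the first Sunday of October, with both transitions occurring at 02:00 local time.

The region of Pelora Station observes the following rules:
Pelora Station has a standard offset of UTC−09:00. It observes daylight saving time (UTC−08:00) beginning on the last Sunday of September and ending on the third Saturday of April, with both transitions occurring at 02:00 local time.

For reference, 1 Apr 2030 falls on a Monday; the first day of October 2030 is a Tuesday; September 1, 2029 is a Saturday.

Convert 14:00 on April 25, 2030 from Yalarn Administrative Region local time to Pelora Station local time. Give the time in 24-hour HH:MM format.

1 April 2030 is a Monday, so the first Friday is April 5 and the fourth is April 26.
1 October 2030 is a Tuesday, so the first Sunday is October 6.
April 25, 2030 is outside the daylight-saving period (26 April – 6 October), so Yalarn Administrative Region is on standard time, UTC−07:00.
14:00 Yalarn Administrative Region + 7h = 21:00 UTC.
1 September 2029 is a Saturday, so Sundays fall on 2, 9, 16, 23, 30; the last is September 30.
1 April 2030 is a Monday, so the first Saturday is April 6 and the third is April 20.
At the standard offset (UTC−09:00), 21:00 UTC − 9h = 12:00 Pelora Station standard time.
The standard-time date in Pelora Station, April 25, 2030, is outside the daylight-saving period (30 September 2029 – 20 April 2030), so Pelora Station is on standard time, UTC−09:00.
21:00 UTC − 9h = 12:00 Pelora Station.

12:00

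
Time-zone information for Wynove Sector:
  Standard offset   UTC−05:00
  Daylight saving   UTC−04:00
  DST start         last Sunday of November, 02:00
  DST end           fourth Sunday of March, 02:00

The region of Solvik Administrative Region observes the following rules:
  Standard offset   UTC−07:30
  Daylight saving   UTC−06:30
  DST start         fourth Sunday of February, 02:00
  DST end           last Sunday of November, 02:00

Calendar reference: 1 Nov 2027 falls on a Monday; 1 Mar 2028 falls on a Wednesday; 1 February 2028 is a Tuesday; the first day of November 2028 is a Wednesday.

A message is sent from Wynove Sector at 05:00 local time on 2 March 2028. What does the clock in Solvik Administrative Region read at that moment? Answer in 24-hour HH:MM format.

02:30

1 November 2027 is a Monday, so Sundays fall on 7, 14, 21, 28; the last is November 28.
1 March 2028 is a Wednesday, so the first Sunday is March 5 and the fourth is March 26.
Daylight saving runs 28 November 2027 – 26 March 2028; 2 March 2028 is inside that window, so Wynove Sector is at UTC−04:00.
05:00 Wynove Sector + 4h = 09:00 UTC.
1 February 2028 is a Tuesday, so the first Sunday is February 6 and the fourth is February 27.
1 November 2028 is a Wednesday, so Sundays fall on 5, 12, 19, 26; the last is November 26.
At the standard offset (UTC−07:30), 09:00 UTC − 7h30m = 01:30 Solvik Administrative Region standard time.
The standard-time date in Solvik Administrative Region, 2 March 2028, lies within the daylight-saving period (27 February – 26 November), so Solvik Administrative Region is on daylight time, UTC−06:30.
09:00 UTC − 6h30m = 02:30 Solvik Administrative Region.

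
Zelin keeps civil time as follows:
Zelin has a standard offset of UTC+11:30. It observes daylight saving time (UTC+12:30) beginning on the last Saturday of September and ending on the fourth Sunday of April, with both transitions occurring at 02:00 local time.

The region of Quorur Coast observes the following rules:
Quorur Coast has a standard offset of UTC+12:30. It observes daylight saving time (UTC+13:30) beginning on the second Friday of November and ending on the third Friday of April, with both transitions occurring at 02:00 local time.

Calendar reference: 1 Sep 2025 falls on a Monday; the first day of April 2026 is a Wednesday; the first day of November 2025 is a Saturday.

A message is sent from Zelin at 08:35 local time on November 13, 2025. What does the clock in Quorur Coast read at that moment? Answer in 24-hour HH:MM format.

08:35

1 September 2025 is a Monday, so Saturdays fall on 6, 13, 20, 27; the last is September 27.
1 April 2026 is a Wednesday, so the first Sunday is April 5 and the fourth is April 26.
Daylight saving runs 27 September 2025 – 26 April 2026; November 13, 2025 is inside that window, so Zelin is at UTC+12:30.
08:35 Zelin − 12h30m = 20:05 UTC (rolling into the previous day, 12 November 2025).
1 November 2025 is a Saturday, so the first Friday is November 7 and the second is November 14.
1 April 2026 is a Wednesday, so the first Friday is April 3 and the third is April 17.
At the standard offset (UTC+12:30), 20:05 UTC + 12h30m = 08:35 Quorur Coast standard time (rolling into the next day, 13 November 2025).
The standard-time date in Quorur Coast, November 13, 2025, is outside the daylight-saving period (14 November 2025 – 17 April 2026), so Quorur Coast is on standard time, UTC+12:30.
20:05 UTC + 12h30m = 08:35 Quorur Coast (rolling into the next day, 13 November 2025).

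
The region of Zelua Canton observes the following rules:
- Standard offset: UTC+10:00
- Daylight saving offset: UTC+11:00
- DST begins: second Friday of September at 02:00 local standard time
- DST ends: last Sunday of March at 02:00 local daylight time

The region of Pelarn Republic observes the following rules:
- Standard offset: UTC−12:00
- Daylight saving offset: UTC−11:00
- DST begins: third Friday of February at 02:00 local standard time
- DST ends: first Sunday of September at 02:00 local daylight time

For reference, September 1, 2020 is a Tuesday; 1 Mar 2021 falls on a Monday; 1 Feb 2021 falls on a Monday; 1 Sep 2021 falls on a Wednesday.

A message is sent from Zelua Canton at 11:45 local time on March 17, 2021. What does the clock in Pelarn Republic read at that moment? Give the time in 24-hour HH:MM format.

13:45

1 September 2020 is a Tuesday, so the first Friday is September 4 and the second is September 11.
1 March 2021 is a Monday, so Sundays fall on 7, 14, 21, 28; the last is March 28.
March 17, 2021 lies within the daylight-saving period (11 September 2020 – 28 March 2021), so Zelua Canton is on daylight time, UTC+11:00.
11:45 Zelua Canton − 11h = 00:45 UTC.
1 February 2021 is a Monday, so the first Friday is February 5 and the third is February 19.
1 September 2021 is a Wednesday, so the first Sunday is September 5.
At the standard offset (UTC−12:00), 00:45 UTC − 12h = 12:45 Pelarn Republic standard time (rolling into the previous day, 16 March 2021).
Daylight saving runs 19 February – 5 September; the standard-time date in Pelarn Republic, March 16, 2021, is inside that window, so Pelarn Republic is at UTC−11:00.
00:45 UTC − 11h = 13:45 Pelarn Republic (rolling into the previous day, 16 March 2021).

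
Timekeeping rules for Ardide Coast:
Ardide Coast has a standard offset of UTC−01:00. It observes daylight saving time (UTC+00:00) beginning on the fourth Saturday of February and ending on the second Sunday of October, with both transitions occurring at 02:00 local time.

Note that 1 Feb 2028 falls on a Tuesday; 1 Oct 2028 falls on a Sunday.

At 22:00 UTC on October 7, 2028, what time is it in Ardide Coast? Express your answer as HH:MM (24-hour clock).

22:00

1 February 2028 is a Tuesday, so the first Saturday is February 5 and the fourth is February 26.
1 October 2028 is a Sunday, so the first Sunday is October 1 and the second is October 8.
At the standard offset (UTC−01:00), 22:00 UTC − 1h = 21:00 Ardide Coast standard time.
Daylight saving runs 26 February – 8 October; the standard-time date in Ardide Coast, October 7, 2028, is inside that window, so Ardide Coast is at UTC+00:00.
22:00 UTC + 0h = 22:00 local.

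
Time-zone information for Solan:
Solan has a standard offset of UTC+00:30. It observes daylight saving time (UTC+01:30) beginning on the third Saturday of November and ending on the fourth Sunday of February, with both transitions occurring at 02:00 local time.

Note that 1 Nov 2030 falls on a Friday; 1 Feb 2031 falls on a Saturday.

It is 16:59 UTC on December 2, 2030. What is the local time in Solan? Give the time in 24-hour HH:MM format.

18:29

1 November 2030 is a Friday, so the first Saturday is November 2 and the third is November 16.
1 February 2031 is a Saturday, so the first Sunday is February 2 and the fourth is February 23.
At the standard offset (UTC+00:30), 16:59 UTC + 0h30m = 17:29 Solan standard time.
Daylight saving runs 16 November 2030 – 23 February 2031; the standard-time date in Solan, December 2, 2030, is inside that window, so Solan is at UTC+01:30.
16:59 UTC + 1h30m = 18:29 local.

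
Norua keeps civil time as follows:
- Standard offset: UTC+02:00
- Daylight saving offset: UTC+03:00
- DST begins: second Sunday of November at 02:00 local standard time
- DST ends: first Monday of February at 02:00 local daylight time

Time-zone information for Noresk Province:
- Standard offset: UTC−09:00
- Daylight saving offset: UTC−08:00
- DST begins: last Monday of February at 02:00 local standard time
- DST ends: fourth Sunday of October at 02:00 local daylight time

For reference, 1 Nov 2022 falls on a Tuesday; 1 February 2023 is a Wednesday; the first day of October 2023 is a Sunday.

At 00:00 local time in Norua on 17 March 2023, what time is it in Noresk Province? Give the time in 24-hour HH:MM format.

14:00

1 November 2022 is a Tuesday, so the first Sunday is November 6 and the second is November 13.
1 February 2023 is a Wednesday, so the first Monday is February 6.
17 March 2023 does not fall between 13 November 2022 and 6 February 2023, so daylight saving is not in effect and Norua is at UTC+02:00.
00:00 Norua − 2h = 22:00 UTC (rolling into the previous day, 16 March 2023).
1 February 2023 is a Wednesday, so Mondays fall on 6, 13, 20, 27; the last is February 27.
1 October 2023 is a Sunday, so the first Sunday is October 1 and the fourth is October 22.
At the standard offset (UTC−09:00), 22:00 UTC − 9h = 13:00 Noresk Province standard time.
The standard-time date in Noresk Province, 16 March 2023, falls between 27 February and 22 October, so daylight saving is in effect and Noresk Province is at UTC−08:00.
22:00 UTC − 8h = 14:00 Noresk Province.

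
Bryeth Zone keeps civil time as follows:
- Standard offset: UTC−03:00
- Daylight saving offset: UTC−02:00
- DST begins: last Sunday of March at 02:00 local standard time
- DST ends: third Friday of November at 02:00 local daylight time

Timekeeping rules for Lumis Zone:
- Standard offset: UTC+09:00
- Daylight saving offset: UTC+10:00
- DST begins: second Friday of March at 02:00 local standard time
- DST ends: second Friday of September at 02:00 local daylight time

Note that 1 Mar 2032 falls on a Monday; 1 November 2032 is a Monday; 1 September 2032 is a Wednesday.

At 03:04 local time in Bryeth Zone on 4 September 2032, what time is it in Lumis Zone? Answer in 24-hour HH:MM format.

15:04

1 March 2032 is a Monday, so Sundays fall on 7, 14, 21, 28; the last is March 28.
1 November 2032 is a Monday, so the first Friday is November 5 and the third is November 19.
4 September 2032 falls between 28 March and 19 November, so daylight saving is in effect and Bryeth Zone is at UTC−02:00.
03:04 Bryeth Zone + 2h = 05:04 UTC.
1 March 2032 is a Monday, so the first Friday is March 5 and the second is March 12.
1 September 2032 is a Wednesday, so the first Friday is September 3 and the second is September 10.
At the standard offset (UTC+09:00), 05:04 UTC + 9h = 14:04 Lumis Zone standard time.
Daylight saving runs 12 March – 10 September; the standard-time date in Lumis Zone, 4 September 2032, is inside that window, so Lumis Zone is at UTC+10:00.
05:04 UTC + 10h = 15:04 Lumis Zone.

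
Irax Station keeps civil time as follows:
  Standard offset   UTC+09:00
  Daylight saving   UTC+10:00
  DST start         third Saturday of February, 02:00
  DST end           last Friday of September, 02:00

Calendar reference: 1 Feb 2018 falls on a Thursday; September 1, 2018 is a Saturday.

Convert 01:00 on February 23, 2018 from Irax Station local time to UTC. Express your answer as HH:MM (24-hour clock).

1 February 2018 is a Thursday, so the first Saturday is February 3 and the third is February 17.
1 September 2018 is a Saturday, so Fridays fall on 7, 14, 21, 28; the last is September 28.
February 23, 2018 lies within the daylight-saving period (17 February – 28 September), so Irax Station is on daylight time, UTC+10:00.
01:00 local − 10h = 15:00 UTC (rolling into the previous day, 22 February 2018).

15:00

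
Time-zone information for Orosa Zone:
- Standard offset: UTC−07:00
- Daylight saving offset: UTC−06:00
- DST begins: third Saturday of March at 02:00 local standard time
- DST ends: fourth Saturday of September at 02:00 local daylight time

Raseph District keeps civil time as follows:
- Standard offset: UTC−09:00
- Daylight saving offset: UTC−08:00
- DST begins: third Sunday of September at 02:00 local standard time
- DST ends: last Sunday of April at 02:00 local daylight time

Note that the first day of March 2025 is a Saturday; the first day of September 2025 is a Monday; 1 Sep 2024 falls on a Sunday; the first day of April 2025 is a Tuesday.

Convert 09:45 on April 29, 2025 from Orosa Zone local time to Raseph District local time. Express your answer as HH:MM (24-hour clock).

06:45

1 March 2025 is a Saturday, so the first Saturday is March 1 and the third is March 15.
1 September 2025 is a Monday, so the first Saturday is September 6 and the fourth is September 27.
April 29, 2025 lies within the daylight-saving period (15 March – 27 September), so Orosa Zone is on daylight time, UTC−06:00.
09:45 Orosa Zone + 6h = 15:45 UTC.
1 September 2024 is a Sunday, so the first Sunday is September 1 and the third is September 15.
1 April 2025 is a Tuesday, so Sundays fall on 6, 13, 20, 27; the last is April 27.
At the standard offset (UTC−09:00), 15:45 UTC − 9h = 06:45 Raseph District standard time.
Daylight saving runs 15 September 2024 – 27 April 2025; the standard-time date in Raseph District, April 29, 2025, is outside that window, so Raseph District is on standard time at UTC−09:00.
15:45 UTC − 9h = 06:45 Raseph District.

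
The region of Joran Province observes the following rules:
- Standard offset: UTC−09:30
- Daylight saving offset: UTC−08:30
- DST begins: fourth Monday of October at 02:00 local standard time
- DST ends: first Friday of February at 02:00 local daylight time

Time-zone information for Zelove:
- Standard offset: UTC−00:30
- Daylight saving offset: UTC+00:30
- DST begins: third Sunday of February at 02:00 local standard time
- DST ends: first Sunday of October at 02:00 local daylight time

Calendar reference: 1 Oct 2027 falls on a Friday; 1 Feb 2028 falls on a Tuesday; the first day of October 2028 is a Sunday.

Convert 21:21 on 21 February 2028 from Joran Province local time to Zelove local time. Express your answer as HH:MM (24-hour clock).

1 October 2027 is a Friday, so the first Monday is October 4 and the fourth is October 25.
1 February 2028 is a Tuesday, so the first Friday is February 4.
21 February 2028 is outside the daylight-saving period (25 October 2027 – 4 February 2028), so Joran Province is on standard time, UTC−09:30.
21:21 Joran Province + 9h30m = 06:51 UTC (rolling into the next day, 22 February 2028).
1 February 2028 is a Tuesday, so the first Sunday is February 6 and the third is February 20.
1 October 2028 is a Sunday, so the first Sunday is October 1.
At the standard offset (UTC−00:30), 06:51 UTC − 0h30m = 06:21 Zelove standard time.
The standard-time date in Zelove, 22 February 2028, falls between 20 February and 1 October, so daylight saving is in effect and Zelove is at UTC+00:30.
06:51 UTC + 0h30m = 07:21 Zelove.

07:21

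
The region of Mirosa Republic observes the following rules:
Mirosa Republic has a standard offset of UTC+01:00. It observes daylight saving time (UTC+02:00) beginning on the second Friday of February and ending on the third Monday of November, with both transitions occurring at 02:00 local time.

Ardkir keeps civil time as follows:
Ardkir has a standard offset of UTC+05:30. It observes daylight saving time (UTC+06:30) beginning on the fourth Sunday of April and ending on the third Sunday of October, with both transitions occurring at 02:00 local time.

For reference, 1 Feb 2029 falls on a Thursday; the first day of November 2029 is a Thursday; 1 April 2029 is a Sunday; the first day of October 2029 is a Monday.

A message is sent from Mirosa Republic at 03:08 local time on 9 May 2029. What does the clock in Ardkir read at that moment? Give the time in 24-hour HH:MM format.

07:38

1 February 2029 is a Thursday, so the first Friday is February 2 and the second is February 9.
1 November 2029 is a Thursday, so the first Monday is November 5 and the third is November 19.
9 May 2029 falls between 9 February and 19 November, so daylight saving is in effect and Mirosa Republic is at UTC+02:00.
03:08 Mirosa Republic − 2h = 01:08 UTC.
1 April 2029 is a Sunday, so the first Sunday is April 1 and the fourth is April 22.
1 October 2029 is a Monday, so the first Sunday is October 7 and the third is October 21.
At the standard offset (UTC+05:30), 01:08 UTC + 5h30m = 06:38 Ardkir standard time.
The standard-time date in Ardkir, 9 May 2029, lies within the daylight-saving period (22 April – 21 October), so Ardkir is on daylight time, UTC+06:30.
01:08 UTC + 6h30m = 07:38 Ardkir.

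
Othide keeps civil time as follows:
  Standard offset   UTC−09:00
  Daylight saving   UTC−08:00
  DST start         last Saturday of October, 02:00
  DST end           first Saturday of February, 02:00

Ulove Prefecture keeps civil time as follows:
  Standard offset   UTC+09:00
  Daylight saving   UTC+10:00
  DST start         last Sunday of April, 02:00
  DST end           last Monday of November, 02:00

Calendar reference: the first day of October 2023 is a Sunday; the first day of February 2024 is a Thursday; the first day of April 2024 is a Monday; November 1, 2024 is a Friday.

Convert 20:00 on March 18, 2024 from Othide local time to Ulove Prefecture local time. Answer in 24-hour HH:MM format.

1 October 2023 is a Sunday, so Saturdays fall on 7, 14, 21, 28; the last is October 28.
1 February 2024 is a Thursday, so the first Saturday is February 3.
March 18, 2024 is outside the daylight-saving period (28 October 2023 – 3 February 2024), so Othide is on standard time, UTC−09:00.
20:00 Othide + 9h = 05:00 UTC (rolling into the next day, 19 March 2024).
1 April 2024 is a Monday, so Sundays fall on 7, 14, 21, 28; the last is April 28.
1 November 2024 is a Friday, so Mondays fall on 4, 11, 18, 25; the last is November 25.
At the standard offset (UTC+09:00), 05:00 UTC + 9h = 14:00 Ulove Prefecture standard time.
Daylight saving runs 28 April – 25 November; the standard-time date in Ulove Prefecture, March 19, 2024, is outside that window, so Ulove Prefecture is on standard time at UTC+09:00.
05:00 UTC + 9h = 14:00 Ulove Prefecture.

14:00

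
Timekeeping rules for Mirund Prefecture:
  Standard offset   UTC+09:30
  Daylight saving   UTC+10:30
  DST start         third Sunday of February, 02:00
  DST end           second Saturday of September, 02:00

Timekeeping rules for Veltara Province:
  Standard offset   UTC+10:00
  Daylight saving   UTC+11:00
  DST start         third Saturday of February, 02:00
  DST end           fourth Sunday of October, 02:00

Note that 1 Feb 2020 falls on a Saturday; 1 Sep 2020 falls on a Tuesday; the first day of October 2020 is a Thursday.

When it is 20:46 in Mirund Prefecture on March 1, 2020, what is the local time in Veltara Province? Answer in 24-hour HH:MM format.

21:16

1 February 2020 is a Saturday, so the first Sunday is February 2 and the third is February 16.
1 September 2020 is a Tuesday, so the first Saturday is September 5 and the second is September 12.
March 1, 2020 falls between 16 February and 12 September, so daylight saving is in effect and Mirund Prefecture is at UTC+10:30.
20:46 Mirund Prefecture − 10h30m = 10:16 UTC.
1 February 2020 is a Saturday, so the first Saturday is February 1 and the third is February 15.
1 October 2020 is a Thursday, so the first Sunday is October 4 and the fourth is October 25.
At the standard offset (UTC+10:00), 10:16 UTC + 10h = 20:16 Veltara Province standard time.
Daylight saving runs 15 February – 25 October; the standard-time date in Veltara Province, March 1, 2020, is inside that window, so Veltara Province is at UTC+11:00.
10:16 UTC + 11h = 21:16 Veltara Province.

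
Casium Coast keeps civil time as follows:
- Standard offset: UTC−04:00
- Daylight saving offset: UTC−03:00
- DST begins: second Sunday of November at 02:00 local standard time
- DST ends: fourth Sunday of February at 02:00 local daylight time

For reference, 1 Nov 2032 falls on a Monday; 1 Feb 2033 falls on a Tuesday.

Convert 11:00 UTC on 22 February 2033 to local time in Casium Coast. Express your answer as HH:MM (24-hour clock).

08:00

1 November 2032 is a Monday, so the first Sunday is November 7 and the second is November 14.
1 February 2033 is a Tuesday, so the first Sunday is February 6 and the fourth is February 27.
At the standard offset (UTC−04:00), 11:00 UTC − 4h = 07:00 Casium Coast standard time.
The standard-time date in Casium Coast, 22 February 2033, falls between 14 November 2032 and 27 February 2033, so daylight saving is in effect and Casium Coast is at UTC−03:00.
11:00 UTC − 3h = 08:00 local.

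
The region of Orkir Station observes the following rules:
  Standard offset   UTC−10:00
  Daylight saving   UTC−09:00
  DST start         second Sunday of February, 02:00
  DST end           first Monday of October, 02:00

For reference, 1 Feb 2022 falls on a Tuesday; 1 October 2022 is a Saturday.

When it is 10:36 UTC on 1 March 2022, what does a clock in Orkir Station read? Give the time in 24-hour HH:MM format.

1 February 2022 is a Tuesday, so the first Sunday is February 6 and the second is February 13.
1 October 2022 is a Saturday, so the first Monday is October 3.
At the standard offset (UTC−10:00), 10:36 UTC − 10h = 00:36 Orkir Station standard time.
The standard-time date in Orkir Station, 1 March 2022, lies within the daylight-saving period (13 February – 3 October), so Orkir Station is on daylight time, UTC−09:00.
10:36 UTC − 9h = 01:36 local.

01:36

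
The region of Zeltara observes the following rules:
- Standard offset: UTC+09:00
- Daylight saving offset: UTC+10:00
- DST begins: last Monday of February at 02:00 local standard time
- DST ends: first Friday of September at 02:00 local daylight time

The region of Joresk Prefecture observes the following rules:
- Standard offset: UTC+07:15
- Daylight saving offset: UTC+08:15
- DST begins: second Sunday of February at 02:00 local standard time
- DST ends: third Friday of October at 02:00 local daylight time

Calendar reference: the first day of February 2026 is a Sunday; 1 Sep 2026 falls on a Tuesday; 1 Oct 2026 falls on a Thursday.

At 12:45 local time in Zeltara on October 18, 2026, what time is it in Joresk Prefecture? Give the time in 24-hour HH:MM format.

11:00

1 February 2026 is a Sunday, so Mondays fall on 2, 9, 16, 23; the last is February 23.
1 September 2026 is a Tuesday, so the first Friday is September 4.
October 18, 2026 is outside the daylight-saving period (23 February – 4 September), so Zeltara is on standard time, UTC+09:00.
12:45 Zeltara − 9h = 03:45 UTC.
1 February 2026 is a Sunday, so the first Sunday is February 1 and the second is February 8.
1 October 2026 is a Thursday, so the first Friday is October 2 and the third is October 16.
At the standard offset (UTC+07:15), 03:45 UTC + 7h15m = 11:00 Joresk Prefecture standard time.
The standard-time date in Joresk Prefecture, October 18, 2026, does not fall between 8 February and 16 October, so daylight saving is not in effect and Joresk Prefecture is at UTC+07:15.
03:45 UTC + 7h15m = 11:00 Joresk Prefecture.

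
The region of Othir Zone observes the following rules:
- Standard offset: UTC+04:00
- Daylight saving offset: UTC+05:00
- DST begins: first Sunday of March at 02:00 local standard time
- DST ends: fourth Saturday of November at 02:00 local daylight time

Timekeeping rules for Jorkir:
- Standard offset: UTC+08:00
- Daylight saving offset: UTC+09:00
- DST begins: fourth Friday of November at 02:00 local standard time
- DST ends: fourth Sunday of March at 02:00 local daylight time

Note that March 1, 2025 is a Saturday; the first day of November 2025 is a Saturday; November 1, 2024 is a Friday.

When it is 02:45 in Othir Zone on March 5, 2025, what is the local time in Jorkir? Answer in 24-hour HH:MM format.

1 March 2025 is a Saturday, so the first Sunday is March 2.
1 November 2025 is a Saturday, so the first Saturday is November 1 and the fourth is November 22.
March 5, 2025 falls between 2 March and 22 November, so daylight saving is in effect and Othir Zone is at UTC+05:00.
02:45 Othir Zone − 5h = 21:45 UTC (rolling into the previous day, 4 March 2025).
1 November 2024 is a Friday, so the first Friday is November 1 and the fourth is November 22.
1 March 2025 is a Saturday, so the first Sunday is March 2 and the fourth is March 23.
At the standard offset (UTC+08:00), 21:45 UTC + 8h = 05:45 Jorkir standard time (rolling into the next day, 5 March 2025).
Daylight saving runs 22 November 2024 – 23 March 2025; the standard-time date in Jorkir, March 5, 2025, is inside that window, so Jorkir is at UTC+09:00.
21:45 UTC + 9h = 06:45 Jorkir (rolling into the next day, 5 March 2025).

06:45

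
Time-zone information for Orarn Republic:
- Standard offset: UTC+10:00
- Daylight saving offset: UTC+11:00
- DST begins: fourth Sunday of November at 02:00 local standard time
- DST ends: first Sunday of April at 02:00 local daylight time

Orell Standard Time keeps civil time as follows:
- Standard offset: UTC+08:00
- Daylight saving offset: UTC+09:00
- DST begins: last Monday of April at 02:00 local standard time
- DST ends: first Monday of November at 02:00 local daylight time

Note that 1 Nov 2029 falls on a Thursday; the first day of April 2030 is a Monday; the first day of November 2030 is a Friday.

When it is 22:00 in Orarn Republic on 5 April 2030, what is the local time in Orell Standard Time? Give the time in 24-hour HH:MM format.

19:00

1 November 2029 is a Thursday, so the first Sunday is November 4 and the fourth is November 25.
1 April 2030 is a Monday, so the first Sunday is April 7.
Daylight saving runs 25 November 2029 – 7 April 2030; 5 April 2030 is inside that window, so Orarn Republic is at UTC+11:00.
22:00 Orarn Republic − 11h = 11:00 UTC.
1 April 2030 is a Monday, so Mondays fall on 1, 8, 15, 22, 29; the last is April 29.
1 November 2030 is a Friday, so the first Monday is November 4.
At the standard offset (UTC+08:00), 11:00 UTC + 8h = 19:00 Orell Standard Time standard time.
Daylight saving runs 29 April – 4 November; the standard-time date in Orell Standard Time, 5 April 2030, is outside that window, so Orell Standard Time is on standard time at UTC+08:00.
11:00 UTC + 8h = 19:00 Orell Standard Time.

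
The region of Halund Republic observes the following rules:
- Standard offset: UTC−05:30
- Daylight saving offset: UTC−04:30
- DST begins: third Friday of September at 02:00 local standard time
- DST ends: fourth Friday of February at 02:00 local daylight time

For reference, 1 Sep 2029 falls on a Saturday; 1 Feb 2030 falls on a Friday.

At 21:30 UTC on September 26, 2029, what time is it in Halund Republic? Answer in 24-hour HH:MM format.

1 September 2029 is a Saturday, so the first Friday is September 7 and the third is September 21.
1 February 2030 is a Friday, so the first Friday is February 1 and the fourth is February 22.
At the standard offset (UTC−05:30), 21:30 UTC − 5h30m = 16:00 Halund Republic standard time.
Daylight saving runs 21 September 2029 – 22 February 2030; the standard-time date in Halund Republic, September 26, 2029, is inside that window, so Halund Republic is at UTC−04:30.
21:30 UTC − 4h30m = 17:00 local.

17:00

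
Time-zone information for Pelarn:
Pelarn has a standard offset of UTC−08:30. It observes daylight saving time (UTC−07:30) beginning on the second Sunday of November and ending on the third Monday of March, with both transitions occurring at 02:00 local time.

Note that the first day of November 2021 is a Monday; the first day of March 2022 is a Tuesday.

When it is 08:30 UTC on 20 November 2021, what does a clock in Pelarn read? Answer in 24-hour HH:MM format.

01:00

1 November 2021 is a Monday, so the first Sunday is November 7 and the second is November 14.
1 March 2022 is a Tuesday, so the first Monday is March 7 and the third is March 21.
At the standard offset (UTC−08:30), 08:30 UTC − 8h30m = 00:00 Pelarn standard time.
The standard-time date in Pelarn, 20 November 2021, lies within the daylight-saving period (14 November 2021 – 21 March 2022), so Pelarn is on daylight time, UTC−07:30.
08:30 UTC − 7h30m = 01:00 local.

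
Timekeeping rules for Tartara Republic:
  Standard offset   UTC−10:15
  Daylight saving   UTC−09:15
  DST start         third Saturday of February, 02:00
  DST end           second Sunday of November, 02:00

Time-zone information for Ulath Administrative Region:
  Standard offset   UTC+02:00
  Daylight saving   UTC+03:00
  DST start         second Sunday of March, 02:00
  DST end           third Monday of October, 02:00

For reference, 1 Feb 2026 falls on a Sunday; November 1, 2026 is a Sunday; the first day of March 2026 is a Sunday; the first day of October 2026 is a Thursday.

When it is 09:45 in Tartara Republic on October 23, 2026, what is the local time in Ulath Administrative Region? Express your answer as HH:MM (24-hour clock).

1 February 2026 is a Sunday, so the first Saturday is February 7 and the third is February 21.
1 November 2026 is a Sunday, so the first Sunday is November 1 and the second is November 8.
October 23, 2026 falls between 21 February and 8 November, so daylight saving is in effect and Tartara Republic is at UTC−09:15.
09:45 Tartara Republic + 9h15m = 19:00 UTC.
1 March 2026 is a Sunday, so the first Sunday is March 1 and the second is March 8.
1 October 2026 is a Thursday, so the first Monday is October 5 and the third is October 19.
At the standard offset (UTC+02:00), 19:00 UTC + 2h = 21:00 Ulath Administrative Region standard time.
Daylight saving runs 8 March – 19 October; the standard-time date in Ulath Administrative Region, October 23, 2026, is outside that window, so Ulath Administrative Region is on standard time at UTC+02:00.
19:00 UTC + 2h = 21:00 Ulath Administrative Region.

21:00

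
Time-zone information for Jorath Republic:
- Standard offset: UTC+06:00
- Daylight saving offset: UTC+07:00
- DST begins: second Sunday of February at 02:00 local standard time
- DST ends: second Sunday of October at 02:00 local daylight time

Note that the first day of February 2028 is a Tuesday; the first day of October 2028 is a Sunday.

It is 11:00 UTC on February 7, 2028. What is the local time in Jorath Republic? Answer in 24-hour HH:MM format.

17:00

1 February 2028 is a Tuesday, so the first Sunday is February 6 and the second is February 13.
1 October 2028 is a Sunday, so the first Sunday is October 1 and the second is October 8.
At the standard offset (UTC+06:00), 11:00 UTC + 6h = 17:00 Jorath Republic standard time.
The standard-time date in Jorath Republic, February 7, 2028, is outside the daylight-saving period (13 February – 8 October), so Jorath Republic is on standard time, UTC+06:00.
11:00 UTC + 6h = 17:00 local.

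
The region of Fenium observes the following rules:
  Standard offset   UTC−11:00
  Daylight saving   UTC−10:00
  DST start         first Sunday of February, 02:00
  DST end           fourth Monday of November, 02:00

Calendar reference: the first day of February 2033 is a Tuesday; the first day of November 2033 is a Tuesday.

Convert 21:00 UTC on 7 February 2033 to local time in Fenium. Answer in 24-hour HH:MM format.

1 February 2033 is a Tuesday, so the first Sunday is February 6.
1 November 2033 is a Tuesday, so the first Monday is November 7 and the fourth is November 28.
At the standard offset (UTC−11:00), 21:00 UTC − 11h = 10:00 Fenium standard time.
Daylight saving runs 6 February – 28 November; the standard-time date in Fenium, 7 February 2033, is inside that window, so Fenium is at UTC−10:00.
21:00 UTC − 10h = 11:00 local.

11:00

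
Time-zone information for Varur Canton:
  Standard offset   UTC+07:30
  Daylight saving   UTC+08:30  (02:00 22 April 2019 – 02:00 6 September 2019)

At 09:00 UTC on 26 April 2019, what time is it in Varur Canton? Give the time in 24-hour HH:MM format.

At the standard offset (UTC+07:30), 09:00 UTC + 7h30m = 16:30 Varur Canton standard time.
The standard-time date in Varur Canton, 26 April 2019, falls between 22 April and 6 September, so daylight saving is in effect and Varur Canton is at UTC+08:30.
09:00 UTC + 8h30m = 17:30 local.

17:30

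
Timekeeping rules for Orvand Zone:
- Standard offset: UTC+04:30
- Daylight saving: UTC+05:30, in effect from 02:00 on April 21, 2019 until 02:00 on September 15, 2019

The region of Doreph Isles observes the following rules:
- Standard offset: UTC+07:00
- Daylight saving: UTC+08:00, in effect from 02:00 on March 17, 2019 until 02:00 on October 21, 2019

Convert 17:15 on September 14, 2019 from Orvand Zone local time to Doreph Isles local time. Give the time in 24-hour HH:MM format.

19:45

September 14, 2019 falls between 21 April and 15 September, so daylight saving is in effect and Orvand Zone is at UTC+05:30.
17:15 Orvand Zone − 5h30m = 11:45 UTC.
At the standard offset (UTC+07:00), 11:45 UTC + 7h = 18:45 Doreph Isles standard time.
Daylight saving runs 17 March – 21 October; the standard-time date in Doreph Isles, September 14, 2019, is inside that window, so Doreph Isles is at UTC+08:00.
11:45 UTC + 8h = 19:45 Doreph Isles.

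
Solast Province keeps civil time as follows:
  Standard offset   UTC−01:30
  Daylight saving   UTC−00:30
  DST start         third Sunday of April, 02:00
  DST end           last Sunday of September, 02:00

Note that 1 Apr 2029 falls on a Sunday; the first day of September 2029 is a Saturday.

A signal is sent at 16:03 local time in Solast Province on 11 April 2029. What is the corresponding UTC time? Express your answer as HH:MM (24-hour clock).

1 April 2029 is a Sunday, so the first Sunday is April 1 and the third is April 15.
1 September 2029 is a Saturday, so Sundays fall on 2, 9, 16, 23, 30; the last is September 30.
11 April 2029 is outside the daylight-saving period (15 April – 30 September), so Solast Province is on standard time, UTC−01:30.
16:03 local + 1h30m = 17:33 UTC.

17:33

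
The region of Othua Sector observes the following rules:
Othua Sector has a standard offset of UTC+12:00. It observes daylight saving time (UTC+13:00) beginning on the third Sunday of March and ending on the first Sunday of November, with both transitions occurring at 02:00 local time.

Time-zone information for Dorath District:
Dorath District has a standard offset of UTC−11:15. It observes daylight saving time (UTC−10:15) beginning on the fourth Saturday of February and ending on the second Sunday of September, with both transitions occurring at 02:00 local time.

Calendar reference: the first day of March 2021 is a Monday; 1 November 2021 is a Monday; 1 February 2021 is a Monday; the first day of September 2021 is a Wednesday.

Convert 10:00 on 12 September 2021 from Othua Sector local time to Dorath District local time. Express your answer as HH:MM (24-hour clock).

1 March 2021 is a Monday, so the first Sunday is March 7 and the third is March 21.
1 November 2021 is a Monday, so the first Sunday is November 7.
12 September 2021 lies within the daylight-saving period (21 March – 7 November), so Othua Sector is on daylight time, UTC+13:00.
10:00 Othua Sector − 13h = 21:00 UTC (rolling into the previous day, 11 September 2021).
1 February 2021 is a Monday, so the first Saturday is February 6 and the fourth is February 27.
1 September 2021 is a Wednesday, so the first Sunday is September 5 and the second is September 12.
At the standard offset (UTC−11:15), 21:00 UTC − 11h15m = 09:45 Dorath District standard time.
Daylight saving runs 27 February – 12 September; the standard-time date in Dorath District, 11 September 2021, is inside that window, so Dorath District is at UTC−10:15.
21:00 UTC − 10h15m = 10:45 Dorath District.

10:45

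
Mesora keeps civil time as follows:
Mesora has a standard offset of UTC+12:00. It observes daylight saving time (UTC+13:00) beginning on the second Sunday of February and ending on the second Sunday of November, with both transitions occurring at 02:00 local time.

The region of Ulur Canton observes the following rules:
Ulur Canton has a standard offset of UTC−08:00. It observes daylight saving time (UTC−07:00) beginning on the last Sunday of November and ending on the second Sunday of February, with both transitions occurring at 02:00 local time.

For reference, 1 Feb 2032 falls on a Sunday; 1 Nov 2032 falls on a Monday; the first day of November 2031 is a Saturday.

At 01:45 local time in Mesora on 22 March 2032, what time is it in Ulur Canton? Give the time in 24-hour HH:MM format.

1 February 2032 is a Sunday, so the first Sunday is February 1 and the second is February 8.
1 November 2032 is a Monday, so the first Sunday is November 7 and the second is November 14.
22 March 2032 falls between 8 February and 14 November, so daylight saving is in effect and Mesora is at UTC+13:00.
01:45 Mesora − 13h = 12:45 UTC (rolling into the previous day, 21 March 2032).
1 November 2031 is a Saturday, so Sundays fall on 2, 9, 16, 23, 30; the last is November 30.
1 February 2032 is a Sunday, so the first Sunday is February 1 and the second is February 8.
At the standard offset (UTC−08:00), 12:45 UTC − 8h = 04:45 Ulur Canton standard time.
The standard-time date in Ulur Canton, 21 March 2032, is outside the daylight-saving period (30 November 2031 – 8 February 2032), so Ulur Canton is on standard time, UTC−08:00.
12:45 UTC − 8h = 04:45 Ulur Canton.

04:45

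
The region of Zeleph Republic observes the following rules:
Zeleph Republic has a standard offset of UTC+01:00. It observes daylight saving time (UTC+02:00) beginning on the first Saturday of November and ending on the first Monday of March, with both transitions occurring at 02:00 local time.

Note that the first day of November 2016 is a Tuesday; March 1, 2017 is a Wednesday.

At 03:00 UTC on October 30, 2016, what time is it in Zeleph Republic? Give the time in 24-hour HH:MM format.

04:00

1 November 2016 is a Tuesday, so the first Saturday is November 5.
1 March 2017 is a Wednesday, so the first Monday is March 6.
At the standard offset (UTC+01:00), 03:00 UTC + 1h = 04:00 Zeleph Republic standard time.
Daylight saving runs 5 November 2016 – 6 March 2017; the standard-time date in Zeleph Republic, October 30, 2016, is outside that window, so Zeleph Republic is on standard time at UTC+01:00.
03:00 UTC + 1h = 04:00 local.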